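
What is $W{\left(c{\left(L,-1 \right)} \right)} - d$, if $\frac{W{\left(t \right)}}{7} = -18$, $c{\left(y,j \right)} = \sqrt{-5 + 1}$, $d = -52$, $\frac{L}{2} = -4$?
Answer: $-74$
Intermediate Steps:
$L = -8$ ($L = 2 \left(-4\right) = -8$)
$c{\left(y,j \right)} = 2 i$ ($c{\left(y,j \right)} = \sqrt{-4} = 2 i$)
$W{\left(t \right)} = -126$ ($W{\left(t \right)} = 7 \left(-18\right) = -126$)
$W{\left(c{\left(L,-1 \right)} \right)} - d = -126 - -52 = -126 + 52 = -74$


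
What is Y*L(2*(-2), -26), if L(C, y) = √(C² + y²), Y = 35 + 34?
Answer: 138*√173 ≈ 1815.1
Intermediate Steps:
Y = 69
Y*L(2*(-2), -26) = 69*√((2*(-2))² + (-26)²) = 69*√((-4)² + 676) = 69*√(16 + 676) = 69*√692 = 69*(2*√173) = 138*√173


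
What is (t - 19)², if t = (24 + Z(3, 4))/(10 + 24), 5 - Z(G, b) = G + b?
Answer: 97344/289 ≈ 336.83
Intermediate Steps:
Z(G, b) = 5 - G - b (Z(G, b) = 5 - (G + b) = 5 + (-G - b) = 5 - G - b)
t = 11/17 (t = (24 + (5 - 1*3 - 1*4))/(10 + 24) = (24 + (5 - 3 - 4))/34 = (24 - 2)*(1/34) = 22*(1/34) = 11/17 ≈ 0.64706)
(t - 19)² = (11/17 - 19)² = (-312/17)² = 97344/289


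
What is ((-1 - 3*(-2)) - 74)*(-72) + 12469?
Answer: 17437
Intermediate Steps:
((-1 - 3*(-2)) - 74)*(-72) + 12469 = ((-1 + 6) - 74)*(-72) + 12469 = (5 - 74)*(-72) + 12469 = -69*(-72) + 12469 = 4968 + 12469 = 17437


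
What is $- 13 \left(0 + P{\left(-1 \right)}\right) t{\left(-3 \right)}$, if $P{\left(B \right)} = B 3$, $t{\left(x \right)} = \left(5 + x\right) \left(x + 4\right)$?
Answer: $78$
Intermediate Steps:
$t{\left(x \right)} = \left(4 + x\right) \left(5 + x\right)$ ($t{\left(x \right)} = \left(5 + x\right) \left(4 + x\right) = \left(4 + x\right) \left(5 + x\right)$)
$P{\left(B \right)} = 3 B$
$- 13 \left(0 + P{\left(-1 \right)}\right) t{\left(-3 \right)} = - 13 \left(0 + 3 \left(-1\right)\right) \left(20 + \left(-3\right)^{2} + 9 \left(-3\right)\right) = - 13 \left(0 - 3\right) \left(20 + 9 - 27\right) = - 13 \left(\left(-3\right) 2\right) = \left(-13\right) \left(-6\right) = 78$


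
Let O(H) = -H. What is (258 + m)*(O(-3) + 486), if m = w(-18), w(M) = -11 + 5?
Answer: 123228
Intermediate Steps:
w(M) = -6
m = -6
(258 + m)*(O(-3) + 486) = (258 - 6)*(-1*(-3) + 486) = 252*(3 + 486) = 252*489 = 123228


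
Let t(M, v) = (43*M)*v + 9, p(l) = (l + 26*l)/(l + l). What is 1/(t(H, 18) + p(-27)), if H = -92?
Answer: -2/142371 ≈ -1.4048e-5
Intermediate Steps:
p(l) = 27/2 (p(l) = (27*l)/((2*l)) = (27*l)*(1/(2*l)) = 27/2)
t(M, v) = 9 + 43*M*v (t(M, v) = 43*M*v + 9 = 9 + 43*M*v)
1/(t(H, 18) + p(-27)) = 1/((9 + 43*(-92)*18) + 27/2) = 1/((9 - 71208) + 27/2) = 1/(-71199 + 27/2) = 1/(-142371/2) = -2/142371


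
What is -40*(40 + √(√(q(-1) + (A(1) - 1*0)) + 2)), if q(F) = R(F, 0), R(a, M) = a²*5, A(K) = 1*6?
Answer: -1600 - 40*√(2 + √11) ≈ -1692.2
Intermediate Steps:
A(K) = 6
R(a, M) = 5*a²
q(F) = 5*F²
-40*(40 + √(√(q(-1) + (A(1) - 1*0)) + 2)) = -40*(40 + √(√(5*(-1)² + (6 - 1*0)) + 2)) = -40*(40 + √(√(5*1 + (6 + 0)) + 2)) = -40*(40 + √(√(5 + 6) + 2)) = -40*(40 + √(√11 + 2)) = -40*(40 + √(2 + √11)) = -1600 - 40*√(2 + √11)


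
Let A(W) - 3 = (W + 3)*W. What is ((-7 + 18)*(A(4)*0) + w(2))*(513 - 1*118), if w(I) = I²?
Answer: 1580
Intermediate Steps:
A(W) = 3 + W*(3 + W) (A(W) = 3 + (W + 3)*W = 3 + (3 + W)*W = 3 + W*(3 + W))
((-7 + 18)*(A(4)*0) + w(2))*(513 - 1*118) = ((-7 + 18)*((3 + 4² + 3*4)*0) + 2²)*(513 - 1*118) = (11*((3 + 16 + 12)*0) + 4)*(513 - 118) = (11*(31*0) + 4)*395 = (11*0 + 4)*395 = (0 + 4)*395 = 4*395 = 1580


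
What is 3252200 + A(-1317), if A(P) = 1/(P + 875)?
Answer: 1437472399/442 ≈ 3.2522e+6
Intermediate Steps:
A(P) = 1/(875 + P)
3252200 + A(-1317) = 3252200 + 1/(875 - 1317) = 3252200 + 1/(-442) = 3252200 - 1/442 = 1437472399/442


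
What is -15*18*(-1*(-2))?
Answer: -540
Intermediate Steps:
-15*18*(-1*(-2)) = -270*2 = -1*540 = -540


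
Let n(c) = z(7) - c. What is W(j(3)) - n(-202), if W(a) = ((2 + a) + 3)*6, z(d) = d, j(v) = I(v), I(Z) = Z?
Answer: -161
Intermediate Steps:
j(v) = v
n(c) = 7 - c
W(a) = 30 + 6*a (W(a) = (5 + a)*6 = 30 + 6*a)
W(j(3)) - n(-202) = (30 + 6*3) - (7 - 1*(-202)) = (30 + 18) - (7 + 202) = 48 - 1*209 = 48 - 209 = -161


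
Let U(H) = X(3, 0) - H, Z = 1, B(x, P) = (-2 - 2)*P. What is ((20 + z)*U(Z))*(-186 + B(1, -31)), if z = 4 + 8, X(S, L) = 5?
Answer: -7936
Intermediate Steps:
B(x, P) = -4*P
U(H) = 5 - H
z = 12
((20 + z)*U(Z))*(-186 + B(1, -31)) = ((20 + 12)*(5 - 1*1))*(-186 - 4*(-31)) = (32*(5 - 1))*(-186 + 124) = (32*4)*(-62) = 128*(-62) = -7936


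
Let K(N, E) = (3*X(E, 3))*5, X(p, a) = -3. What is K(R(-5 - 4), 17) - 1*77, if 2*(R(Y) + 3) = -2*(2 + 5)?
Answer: -122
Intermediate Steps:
R(Y) = -10 (R(Y) = -3 + (-2*(2 + 5))/2 = -3 + (-2*7)/2 = -3 + (½)*(-14) = -3 - 7 = -10)
K(N, E) = -45 (K(N, E) = (3*(-3))*5 = -9*5 = -45)
K(R(-5 - 4), 17) - 1*77 = -45 - 1*77 = -45 - 77 = -122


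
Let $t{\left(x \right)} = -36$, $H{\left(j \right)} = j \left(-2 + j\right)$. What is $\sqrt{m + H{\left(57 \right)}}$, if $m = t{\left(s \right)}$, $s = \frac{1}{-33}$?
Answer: $\sqrt{3099} \approx 55.669$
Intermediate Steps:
$s = - \frac{1}{33} \approx -0.030303$
$m = -36$
$\sqrt{m + H{\left(57 \right)}} = \sqrt{-36 + 57 \left(-2 + 57\right)} = \sqrt{-36 + 57 \cdot 55} = \sqrt{-36 + 3135} = \sqrt{3099}$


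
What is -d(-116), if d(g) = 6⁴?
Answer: -1296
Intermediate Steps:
d(g) = 1296
-d(-116) = -1*1296 = -1296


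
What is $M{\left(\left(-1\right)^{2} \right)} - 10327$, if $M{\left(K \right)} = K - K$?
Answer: $-10327$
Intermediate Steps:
$M{\left(K \right)} = 0$
$M{\left(\left(-1\right)^{2} \right)} - 10327 = 0 - 10327 = -10327$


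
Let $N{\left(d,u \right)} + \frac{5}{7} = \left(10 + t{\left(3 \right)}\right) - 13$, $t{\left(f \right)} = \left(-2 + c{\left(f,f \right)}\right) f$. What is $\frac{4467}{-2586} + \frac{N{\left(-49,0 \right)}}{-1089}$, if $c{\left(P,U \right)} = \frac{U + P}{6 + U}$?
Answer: $- \frac{1256011}{730114} \approx -1.7203$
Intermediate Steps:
$c{\left(P,U \right)} = \frac{P + U}{6 + U}$
$t{\left(f \right)} = f \left(-2 + \frac{2 f}{6 + f}\right)$ ($t{\left(f \right)} = \left(-2 + \frac{f + f}{6 + f}\right) f = \left(-2 + \frac{2 f}{6 + f}\right) f = f \left(-2 + \frac{2 f}{6 + f}\right)$)
$N{\left(d,u \right)} = - \frac{54}{7}$ ($N{\left(d,u \right)} = - \frac{5}{7} - \left(3 + \frac{36}{6 + 3}\right) = - \frac{5}{7} - \left(3 + 4\right) = - \frac{5}{7} + \left(\left(10 - 4\right) - 13\right) = - \frac{5}{7} + \left(6 - 13\right) = - \frac{5}{7} - 7 = - \frac{54}{7}$)
$\frac{4467}{-2586} + \frac{N{\left(-49,0 \right)}}{-1089} = \frac{4467}{-2586} - \frac{54}{7 \left(-1089\right)} = 4467 \left(- \frac{1}{2586}\right) - - \frac{6}{847} = - \frac{1489}{862} + \frac{6}{847} = - \frac{1256011}{730114}$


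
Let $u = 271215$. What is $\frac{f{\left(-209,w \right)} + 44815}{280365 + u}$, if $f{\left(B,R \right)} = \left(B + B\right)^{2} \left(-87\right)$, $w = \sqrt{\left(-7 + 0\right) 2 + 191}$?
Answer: $- \frac{15156173}{551580} \approx -27.478$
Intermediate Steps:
$w = \sqrt{177}$ ($w = \sqrt{\left(-7\right) 2 + 191} = \sqrt{-14 + 191} = \sqrt{177} \approx 13.304$)
$f{\left(B,R \right)} = - 348 B^{2}$ ($f{\left(B,R \right)} = \left(2 B\right)^{2} \left(-87\right) = 4 B^{2} \left(-87\right) = - 348 B^{2}$)
$\frac{f{\left(-209,w \right)} + 44815}{280365 + u} = \frac{- 348 \left(-209\right)^{2} + 44815}{280365 + 271215} = \frac{\left(-348\right) 43681 + 44815}{551580} = \left(-15200988 + 44815\right) \frac{1}{551580} = \left(-15156173\right) \frac{1}{551580} = - \frac{15156173}{551580}$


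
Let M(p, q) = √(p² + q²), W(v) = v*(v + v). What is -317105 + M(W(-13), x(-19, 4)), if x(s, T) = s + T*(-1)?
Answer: -317105 + √114773 ≈ -3.1677e+5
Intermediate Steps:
x(s, T) = s - T
W(v) = 2*v² (W(v) = v*(2*v) = 2*v²)
-317105 + M(W(-13), x(-19, 4)) = -317105 + √((2*(-13)²)² + (-19 - 1*4)²) = -317105 + √((2*169)² + (-19 - 4)²) = -317105 + √(338² + (-23)²) = -317105 + √(114244 + 529) = -317105 + √114773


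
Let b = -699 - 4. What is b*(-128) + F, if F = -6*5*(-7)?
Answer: 90194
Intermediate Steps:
b = -703
F = 210 (F = -30*(-7) = 210)
b*(-128) + F = -703*(-128) + 210 = 89984 + 210 = 90194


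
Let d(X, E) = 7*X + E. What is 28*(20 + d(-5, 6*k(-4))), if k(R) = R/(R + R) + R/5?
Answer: -2352/5 ≈ -470.40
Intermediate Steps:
k(R) = ½ + R/5 (k(R) = R/((2*R)) + R*(⅕) = R*(1/(2*R)) + R/5 = ½ + R/5)
d(X, E) = E + 7*X
28*(20 + d(-5, 6*k(-4))) = 28*(20 + (6*(½ + (⅕)*(-4)) + 7*(-5))) = 28*(20 + (6*(½ - ⅘) - 35)) = 28*(20 + (6*(-3/10) - 35)) = 28*(20 + (-9/5 - 35)) = 28*(20 - 184/5) = 28*(-84/5) = -2352/5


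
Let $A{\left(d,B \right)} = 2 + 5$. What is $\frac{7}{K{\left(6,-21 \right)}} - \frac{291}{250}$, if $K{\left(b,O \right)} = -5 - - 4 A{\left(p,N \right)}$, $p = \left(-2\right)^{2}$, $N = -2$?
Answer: $- \frac{4943}{5750} \approx -0.85965$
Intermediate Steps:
$p = 4$
$A{\left(d,B \right)} = 7$
$K{\left(b,O \right)} = 23$ ($K{\left(b,O \right)} = -5 - \left(-4\right) 7 = -5 - -28 = -5 + 28 = 23$)
$\frac{7}{K{\left(6,-21 \right)}} - \frac{291}{250} = \frac{7}{23} - \frac{291}{250} = - \frac{4943}{5750}$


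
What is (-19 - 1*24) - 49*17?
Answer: -876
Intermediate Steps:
(-19 - 1*24) - 49*17 = (-19 - 24) - 833 = -43 - 833 = -876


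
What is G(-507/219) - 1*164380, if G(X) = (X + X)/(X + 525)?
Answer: -3136041809/19078 ≈ -1.6438e+5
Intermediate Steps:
G(X) = 2*X/(525 + X) (G(X) = (2*X)/(525 + X) = 2*X/(525 + X))
G(-507/219) - 1*164380 = 2*(-507/219)/(525 - 507/219) - 1*164380 = 2*(-507*1/219)/(525 - 507*1/219) - 164380 = 2*(-169/73)/(525 - 169/73) - 164380 = 2*(-169/73)/(38156/73) - 164380 = 2*(-169/73)*(73/38156) - 164380 = -169/19078 - 164380 = -3136041809/19078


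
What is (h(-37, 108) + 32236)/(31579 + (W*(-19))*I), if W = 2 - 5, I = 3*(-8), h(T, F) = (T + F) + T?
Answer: 32270/30211 ≈ 1.0682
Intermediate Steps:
h(T, F) = F + 2*T (h(T, F) = (F + T) + T = F + 2*T)
I = -24
W = -3
(h(-37, 108) + 32236)/(31579 + (W*(-19))*I) = ((108 + 2*(-37)) + 32236)/(31579 - 3*(-19)*(-24)) = ((108 - 74) + 32236)/(31579 + 57*(-24)) = (34 + 32236)/(31579 - 1368) = 32270/30211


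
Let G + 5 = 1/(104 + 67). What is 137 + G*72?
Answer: -4229/19 ≈ -222.58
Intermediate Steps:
G = -854/171 (G = -5 + 1/(104 + 67) = -5 + 1/171 = -854/171 ≈ -4.9941)
137 + G*72 = 137 - 854/171*72 = 137 - 6832/19 = -4229/19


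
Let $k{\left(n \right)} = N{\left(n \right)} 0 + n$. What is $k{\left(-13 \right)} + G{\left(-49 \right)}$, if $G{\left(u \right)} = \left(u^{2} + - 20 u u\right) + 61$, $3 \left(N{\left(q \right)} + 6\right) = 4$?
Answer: $-45571$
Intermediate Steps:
$N{\left(q \right)} = - \frac{14}{3}$ ($N{\left(q \right)} = -6 + \frac{1}{3} \cdot 4 = -6 + \frac{4}{3} = - \frac{14}{3}$)
$G{\left(u \right)} = 61 - 19 u^{2}$ ($G{\left(u \right)} = \left(u^{2} - 20 u^{2}\right) + 61 = - 19 u^{2} + 61 = 61 - 19 u^{2}$)
$k{\left(n \right)} = n$ ($k{\left(n \right)} = \left(- \frac{14}{3}\right) 0 + n = 0 + n = n$)
$k{\left(-13 \right)} + G{\left(-49 \right)} = -13 + \left(61 - 19 \left(-49\right)^{2}\right) = -13 + \left(61 - 45619\right) = -13 - 45558 = -45571$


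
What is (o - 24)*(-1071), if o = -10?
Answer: 36414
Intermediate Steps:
(o - 24)*(-1071) = (-10 - 24)*(-1071) = -34*(-1071) = 36414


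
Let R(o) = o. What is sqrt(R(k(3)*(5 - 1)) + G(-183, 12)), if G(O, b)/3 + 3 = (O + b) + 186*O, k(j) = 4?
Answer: 2*I*sqrt(25655) ≈ 320.34*I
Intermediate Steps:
G(O, b) = -9 + 3*b + 561*O (G(O, b) = -9 + 3*((O + b) + 186*O) = -9 + 3*(b + 187*O) = -9 + (3*b + 561*O) = -9 + 3*b + 561*O)
sqrt(R(k(3)*(5 - 1)) + G(-183, 12)) = sqrt(4*(5 - 1) + (-9 + 3*12 + 561*(-183))) = sqrt(4*4 + (-9 + 36 - 102663)) = sqrt(16 - 102636) = sqrt(-102620) = 2*I*sqrt(25655)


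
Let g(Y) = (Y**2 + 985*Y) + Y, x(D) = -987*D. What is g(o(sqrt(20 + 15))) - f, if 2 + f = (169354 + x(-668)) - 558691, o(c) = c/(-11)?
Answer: -32667182/121 - 986*sqrt(35)/11 ≈ -2.7051e+5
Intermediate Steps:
o(c) = -c/11 (o(c) = c*(-1/11) = -c/11)
g(Y) = Y**2 + 986*Y
f = 269977 (f = -2 + ((169354 - 987*(-668)) - 558691) = -2 + ((169354 + 659316) - 558691) = -2 + (828670 - 558691) = -2 + 269979 = 269977)
g(o(sqrt(20 + 15))) - f = (-sqrt(20 + 15)/11)*(986 - sqrt(20 + 15)/11) - 1*269977 = (-sqrt(35)/11)*(986 - sqrt(35)/11) - 269977 = -sqrt(35)*(986 - sqrt(35)/11)/11 - 269977 = -269977 - sqrt(35)*(986 - sqrt(35)/11)/11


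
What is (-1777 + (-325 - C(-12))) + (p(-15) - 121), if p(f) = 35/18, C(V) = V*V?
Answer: -42571/18 ≈ -2365.1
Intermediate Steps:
C(V) = V²
p(f) = 35/18 (p(f) = 35*(1/18) = 35/18)
(-1777 + (-325 - C(-12))) + (p(-15) - 121) = (-1777 + (-325 - 1*(-12)²)) + (35/18 - 121) = (-1777 + (-325 - 1*144)) - 2143/18 = (-1777 + (-325 - 144)) - 2143/18 = (-1777 - 469) - 2143/18 = -2246 - 2143/18 = -42571/18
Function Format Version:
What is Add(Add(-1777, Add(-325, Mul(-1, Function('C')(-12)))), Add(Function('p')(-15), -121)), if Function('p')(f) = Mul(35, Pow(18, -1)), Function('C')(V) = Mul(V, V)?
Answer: Rational(-42571, 18) ≈ -2365.1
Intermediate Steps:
Function('C')(V) = Pow(V, 2)
Function('p')(f) = Rational(35, 18) (Function('p')(f) = Mul(35, Rational(1, 18)) = Rational(35, 18))
Add(Add(-1777, Add(-325, Mul(-1, Function('C')(-12)))), Add(Function('p')(-15), -121)) = Add(Add(-1777, Add(-325, Mul(-1, Pow(-12, 2)))), Add(Rational(35, 18), -121)) = Add(Add(-1777, Add(-325, Mul(-1, 144))), Rational(-2143, 18)) = Add(Add(-1777, Add(-325, -144)), Rational(-2143, 18)) = Add(Add(-1777, -469), Rational(-2143, 18)) = Add(-2246, Rational(-2143, 18)) = Rational(-42571, 18)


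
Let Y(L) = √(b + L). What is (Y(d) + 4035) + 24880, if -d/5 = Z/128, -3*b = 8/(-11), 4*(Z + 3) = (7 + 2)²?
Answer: 28915 + I*√481074/1056 ≈ 28915.0 + 0.65681*I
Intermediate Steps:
Z = 69/4 (Z = -3 + (7 + 2)²/4 = -3 + (¼)*9² = -3 + (¼)*81 = -3 + 81/4 = 69/4 ≈ 17.250)
b = 8/33 (b = -8/(3*(-11)) = -8*(-1)/(3*11) = -⅓*(-8/11) = 8/33 ≈ 0.24242)
d = -345/512 (d = -345/(4*128) = -5*69/512 = -345/512 ≈ -0.67383)
Y(L) = √(8/33 + L)
(Y(d) + 4035) + 24880 = (√(264 + 1089*(-345/512))/33 + 4035) + 24880 = (√(264 - 375705/512)/33 + 4035) + 24880 = (√(-240537/512)/33 + 4035) + 24880 = ((I*√481074/32)/33 + 4035) + 24880 = (I*√481074/1056 + 4035) + 24880 = (4035 + I*√481074/1056) + 24880 = 28915 + I*√481074/1056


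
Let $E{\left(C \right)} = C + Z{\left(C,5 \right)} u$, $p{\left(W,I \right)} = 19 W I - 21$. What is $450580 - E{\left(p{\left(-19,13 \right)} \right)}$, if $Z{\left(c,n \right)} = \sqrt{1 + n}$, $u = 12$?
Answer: $455294 - 12 \sqrt{6} \approx 4.5526 \cdot 10^{5}$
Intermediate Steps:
$p{\left(W,I \right)} = -21 + 19 I W$ ($p{\left(W,I \right)} = 19 I W - 21 = -21 + 19 I W$)
$E{\left(C \right)} = C + 12 \sqrt{6}$ ($E{\left(C \right)} = C + \sqrt{1 + 5} \cdot 12 = C + \sqrt{6} \cdot 12 = C + 12 \sqrt{6}$)
$450580 - E{\left(p{\left(-19,13 \right)} \right)} = 450580 - \left(\left(-21 + 19 \cdot 13 \left(-19\right)\right) + 12 \sqrt{6}\right) = 450580 - \left(\left(-21 - 4693\right) + 12 \sqrt{6}\right) = 450580 - \left(-4714 + 12 \sqrt{6}\right) = 450580 + \left(4714 - 12 \sqrt{6}\right) = 455294 - 12 \sqrt{6}$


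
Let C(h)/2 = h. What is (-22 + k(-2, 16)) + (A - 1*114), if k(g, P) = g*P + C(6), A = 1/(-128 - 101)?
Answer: -35725/229 ≈ -156.00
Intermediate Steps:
A = -1/229 (A = 1/(-229) = -1/229 ≈ -0.0043668)
C(h) = 2*h
k(g, P) = 12 + P*g (k(g, P) = g*P + 2*6 = P*g + 12 = 12 + P*g)
(-22 + k(-2, 16)) + (A - 1*114) = (-22 + (12 + 16*(-2))) + (-1/229 - 1*114) = (-22 + (12 - 32)) + (-1/229 - 114) = (-22 - 20) - 26107/229 = -42 - 26107/229 = -35725/229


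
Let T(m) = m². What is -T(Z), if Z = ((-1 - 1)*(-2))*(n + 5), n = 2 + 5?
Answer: -2304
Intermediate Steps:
n = 7
Z = 48 (Z = ((-1 - 1)*(-2))*(7 + 5) = -2*(-2)*12 = 4*12 = 48)
-T(Z) = -1*48² = -1*2304 = -2304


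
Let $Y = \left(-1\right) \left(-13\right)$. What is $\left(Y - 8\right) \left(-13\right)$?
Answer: $-65$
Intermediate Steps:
$Y = 13$
$\left(Y - 8\right) \left(-13\right) = \left(13 - 8\right) \left(-13\right) = 5 \left(-13\right) = -65$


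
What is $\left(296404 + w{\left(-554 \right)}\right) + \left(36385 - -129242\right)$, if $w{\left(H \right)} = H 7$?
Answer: $458153$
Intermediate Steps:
$w{\left(H \right)} = 7 H$
$\left(296404 + w{\left(-554 \right)}\right) + \left(36385 - -129242\right) = \left(296404 + 7 \left(-554\right)\right) + \left(36385 - -129242\right) = \left(296404 - 3878\right) + \left(36385 + 129242\right) = 292526 + 165627 = 458153$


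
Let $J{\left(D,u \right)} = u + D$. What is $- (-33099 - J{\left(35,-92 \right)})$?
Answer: $33042$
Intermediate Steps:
$J{\left(D,u \right)} = D + u$
$- (-33099 - J{\left(35,-92 \right)}) = - (-33099 - \left(35 - 92\right)) = - (-33099 - -57) = - (-33099 + 57) = \left(-1\right) \left(-33042\right) = 33042$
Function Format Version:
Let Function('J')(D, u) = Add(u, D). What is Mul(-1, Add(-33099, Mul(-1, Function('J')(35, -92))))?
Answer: 33042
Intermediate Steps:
Function('J')(D, u) = Add(D, u)
Mul(-1, Add(-33099, Mul(-1, Function('J')(35, -92)))) = Mul(-1, Add(-33099, Mul(-1, Add(35, -92)))) = Mul(-1, Add(-33099, Mul(-1, -57))) = Mul(-1, Add(-33099, 57)) = Mul(-1, -33042) = 33042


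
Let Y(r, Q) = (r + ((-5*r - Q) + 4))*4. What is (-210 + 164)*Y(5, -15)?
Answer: 184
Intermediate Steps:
Y(r, Q) = 16 - 16*r - 4*Q (Y(r, Q) = (r + ((-Q - 5*r) + 4))*4 = (r + (4 - Q - 5*r))*4 = (4 - Q - 4*r)*4 = 16 - 16*r - 4*Q)
(-210 + 164)*Y(5, -15) = (-210 + 164)*(16 - 16*5 - 4*(-15)) = -46*(16 - 80 + 60) = -46*(-4) = 184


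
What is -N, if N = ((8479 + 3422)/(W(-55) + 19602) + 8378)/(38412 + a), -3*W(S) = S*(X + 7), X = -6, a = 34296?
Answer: -493173161/4279665588 ≈ -0.11524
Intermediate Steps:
W(S) = -S/3 (W(S) = -S*(-6 + 7)/3 = -S/3)
N = 493173161/4279665588 (N = ((8479 + 3422)/(-1/3*(-55) + 19602) + 8378)/(38412 + 34296) = (11901/(55/3 + 19602) + 8378)/72708 = (11901/(58861/3) + 8378)*(1/72708) = (11901*(3/58861) + 8378)*(1/72708) = (35703/58861 + 8378)*(1/72708) = (493173161/58861)*(1/72708) = 493173161/4279665588 ≈ 0.11524)
-N = -1*493173161/4279665588 = -493173161/4279665588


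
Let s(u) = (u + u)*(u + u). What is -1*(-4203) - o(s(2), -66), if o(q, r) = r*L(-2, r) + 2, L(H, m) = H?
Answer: 4069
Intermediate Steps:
s(u) = 4*u**2 (s(u) = (2*u)*(2*u) = 4*u**2)
o(q, r) = 2 - 2*r (o(q, r) = r*(-2) + 2 = -2*r + 2 = 2 - 2*r)
-1*(-4203) - o(s(2), -66) = -1*(-4203) - (2 - 2*(-66)) = 4203 - (2 + 132) = 4203 - 1*134 = 4203 - 134 = 4069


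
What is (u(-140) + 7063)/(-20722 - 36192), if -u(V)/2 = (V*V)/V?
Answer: -7343/56914 ≈ -0.12902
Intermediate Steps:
u(V) = -2*V (u(V) = -2*V*V/V = -2*V²/V = -2*V)
(u(-140) + 7063)/(-20722 - 36192) = (-2*(-140) + 7063)/(-20722 - 36192) = (280 + 7063)/(-56914) = 7343*(-1/56914) = -7343/56914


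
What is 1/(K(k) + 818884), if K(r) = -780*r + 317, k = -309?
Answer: 1/1060221 ≈ 9.4320e-7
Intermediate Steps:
K(r) = 317 - 780*r
1/(K(k) + 818884) = 1/((317 - 780*(-309)) + 818884) = 1/((317 + 241020) + 818884) = 1/(241337 + 818884) = 1/1060221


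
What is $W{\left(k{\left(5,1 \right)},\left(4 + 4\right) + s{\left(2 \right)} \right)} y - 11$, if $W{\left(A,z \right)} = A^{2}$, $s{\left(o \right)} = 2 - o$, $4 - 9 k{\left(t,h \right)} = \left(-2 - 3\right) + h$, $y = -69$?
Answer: $- \frac{1769}{27} \approx -65.519$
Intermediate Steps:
$k{\left(t,h \right)} = 1 - \frac{h}{9}$ ($k{\left(t,h \right)} = \frac{4}{9} - \frac{\left(-2 - 3\right) + h}{9} = \frac{4}{9} - \frac{-5 + h}{9} = \frac{4}{9} - \left(- \frac{5}{9} + \frac{h}{9}\right) = 1 - \frac{h}{9}$)
$W{\left(k{\left(5,1 \right)},\left(4 + 4\right) + s{\left(2 \right)} \right)} y - 11 = \left(1 - \frac{1}{9}\right)^{2} \left(-69\right) - 11 = \left(\frac{8}{9}\right)^{2} \left(-69\right) - 11 = \frac{64}{81} \left(-69\right) - 11 = - \frac{1472}{27} - 11 = - \frac{1769}{27}$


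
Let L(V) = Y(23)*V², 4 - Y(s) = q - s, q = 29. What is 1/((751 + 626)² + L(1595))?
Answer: -1/3191921 ≈ -3.1329e-7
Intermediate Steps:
Y(s) = -25 + s (Y(s) = 4 - (29 - s) = 4 + (-29 + s) = -25 + s)
L(V) = -2*V² (L(V) = (-25 + 23)*V² = -2*V²)
1/((751 + 626)² + L(1595)) = 1/((751 + 626)² - 2*1595²) = 1/(1377² - 2*2544025) = 1/(1896129 - 5088050) = 1/(-3191921) = -1/3191921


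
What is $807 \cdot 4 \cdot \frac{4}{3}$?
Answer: $4304$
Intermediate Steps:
$807 \cdot 4 \cdot \frac{4}{3} = 807 \cdot \frac{16}{3} = 4304$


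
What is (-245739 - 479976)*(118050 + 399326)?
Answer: -375467523840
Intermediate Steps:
(-245739 - 479976)*(118050 + 399326) = -725715*517376 = -375467523840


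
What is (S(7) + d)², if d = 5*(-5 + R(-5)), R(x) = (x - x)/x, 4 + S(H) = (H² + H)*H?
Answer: 131769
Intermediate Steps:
S(H) = -4 + H*(H + H²) (S(H) = -4 + (H² + H)*H = -4 + (H + H²)*H = -4 + H*(H + H²))
R(x) = 0 (R(x) = 0/x = 0)
d = -25 (d = 5*(-5 + 0) = 5*(-5) = -25)
(S(7) + d)² = ((-4 + 7² + 7³) - 25)² = ((-4 + 49 + 343) - 25)² = (388 - 25)² = 363² = 131769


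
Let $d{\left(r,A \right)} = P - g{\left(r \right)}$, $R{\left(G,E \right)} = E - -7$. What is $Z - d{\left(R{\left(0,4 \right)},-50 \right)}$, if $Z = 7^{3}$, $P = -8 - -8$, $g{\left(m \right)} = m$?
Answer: $354$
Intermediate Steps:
$P = 0$ ($P = -8 + 8 = 0$)
$R{\left(G,E \right)} = 7 + E$ ($R{\left(G,E \right)} = E + 7 = 7 + E$)
$Z = 343$
$d{\left(r,A \right)} = - r$ ($d{\left(r,A \right)} = 0 - r = - r$)
$Z - d{\left(R{\left(0,4 \right)},-50 \right)} = 343 - - (7 + 4) = 343 - \left(-1\right) 11 = 343 - -11 = 343 + 11 = 354$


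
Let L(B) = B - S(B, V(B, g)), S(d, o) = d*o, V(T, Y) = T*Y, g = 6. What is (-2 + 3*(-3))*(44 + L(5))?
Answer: 1111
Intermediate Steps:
L(B) = B - 6*B² (L(B) = B - B*B*6 = B - B*6*B = B - 6*B²)
(-2 + 3*(-3))*(44 + L(5)) = (-2 + 3*(-3))*(44 + 5*(1 - 6*5)) = (-2 - 9)*(44 + 5*(1 - 30)) = -11*(44 + 5*(-29)) = -11*(44 - 145) = -11*(-101) = 1111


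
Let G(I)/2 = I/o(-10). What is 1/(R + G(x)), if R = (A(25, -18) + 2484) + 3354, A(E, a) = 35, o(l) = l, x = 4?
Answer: 5/29361 ≈ 0.00017029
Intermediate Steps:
G(I) = -I/5 (G(I) = 2*(I/(-10)) = 2*(I*(-⅒)) = 2*(-I/10) = -I/5)
R = 5873 (R = (35 + 2484) + 3354 = 2519 + 3354 = 5873)
1/(R + G(x)) = 1/(5873 - ⅕*4) = 1/(5873 - ⅘) = 1/(29361/5) = 5/29361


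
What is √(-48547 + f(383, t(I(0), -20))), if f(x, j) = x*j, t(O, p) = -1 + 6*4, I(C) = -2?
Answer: I*√39738 ≈ 199.34*I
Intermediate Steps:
t(O, p) = 23 (t(O, p) = -1 + 24 = 23)
f(x, j) = j*x
√(-48547 + f(383, t(I(0), -20))) = √(-48547 + 23*383) = √(-48547 + 8809) = √(-39738) = I*√39738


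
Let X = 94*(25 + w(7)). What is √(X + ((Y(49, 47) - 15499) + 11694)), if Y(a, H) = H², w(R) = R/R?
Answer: 4*√53 ≈ 29.120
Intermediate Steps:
w(R) = 1
X = 2444 (X = 94*(25 + 1) = 94*26 = 2444)
√(X + ((Y(49, 47) - 15499) + 11694)) = √(2444 + ((47² - 15499) + 11694)) = √(2444 + ((2209 - 15499) + 11694)) = √(2444 + (-13290 + 11694)) = √(2444 - 1596) = √848 = 4*√53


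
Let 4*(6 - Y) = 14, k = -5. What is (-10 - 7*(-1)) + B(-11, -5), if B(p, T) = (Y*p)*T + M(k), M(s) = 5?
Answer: 279/2 ≈ 139.50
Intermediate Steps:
Y = 5/2 (Y = 6 - 1/4*14 = 6 - 7/2 = 5/2 ≈ 2.5000)
B(p, T) = 5 + 5*T*p/2 (B(p, T) = (5*p/2)*T + 5 = 5*T*p/2 + 5 = 5 + 5*T*p/2)
(-10 - 7*(-1)) + B(-11, -5) = (-10 - 7*(-1)) + (5 + (5/2)*(-5)*(-11)) = (-10 + 7) + (5 + 275/2) = -3 + 285/2 = 279/2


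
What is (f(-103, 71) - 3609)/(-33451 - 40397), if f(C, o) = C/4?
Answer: 14539/295392 ≈ 0.049219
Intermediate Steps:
f(C, o) = C/4 (f(C, o) = C*(¼) = C/4)
(f(-103, 71) - 3609)/(-33451 - 40397) = ((¼)*(-103) - 3609)/(-33451 - 40397) = (-103/4 - 3609)/(-73848) = -14539/4*(-1/73848) = 14539/295392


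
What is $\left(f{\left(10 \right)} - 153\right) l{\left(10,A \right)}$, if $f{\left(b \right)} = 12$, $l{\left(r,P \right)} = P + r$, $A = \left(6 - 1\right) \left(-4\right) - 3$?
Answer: $1833$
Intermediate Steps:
$A = -23$ ($A = 5 \left(-4\right) - 3 = -20 - 3 = -23$)
$\left(f{\left(10 \right)} - 153\right) l{\left(10,A \right)} = \left(12 - 153\right) \left(-23 + 10\right) = \left(-141\right) \left(-13\right) = 1833$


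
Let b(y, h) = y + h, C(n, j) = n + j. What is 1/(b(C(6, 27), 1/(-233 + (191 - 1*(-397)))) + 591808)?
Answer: 355/210103556 ≈ 1.6896e-6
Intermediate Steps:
C(n, j) = j + n
b(y, h) = h + y
1/(b(C(6, 27), 1/(-233 + (191 - 1*(-397)))) + 591808) = 1/((1/(-233 + (191 - 1*(-397))) + (27 + 6)) + 591808) = 1/((1/(-233 + (191 + 397)) + 33) + 591808) = 1/((1/(-233 + 588) + 33) + 591808) = 1/((1/355 + 33) + 591808) = 1/(11716/355 + 591808) = 1/(210103556/355) = 355/210103556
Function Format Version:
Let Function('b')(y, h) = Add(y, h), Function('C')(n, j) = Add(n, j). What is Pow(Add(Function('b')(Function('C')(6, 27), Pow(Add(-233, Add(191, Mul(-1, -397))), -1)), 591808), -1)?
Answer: Rational(355, 210103556) ≈ 1.6896e-6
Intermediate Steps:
Function('C')(n, j) = Add(j, n)
Function('b')(y, h) = Add(h, y)
Pow(Add(Function('b')(Function('C')(6, 27), Pow(Add(-233, Add(191, Mul(-1, -397))), -1)), 591808), -1) = Pow(Add(Add(Pow(Add(-233, Add(191, Mul(-1, -397))), -1), Add(27, 6)), 591808), -1) = Pow(Add(Add(Pow(Add(-233, Add(191, 397)), -1), 33), 591808), -1) = Pow(Add(Add(Pow(Add(-233, 588), -1), 33), 591808), -1) = Pow(Add(Add(Pow(355, -1), 33), 591808), -1) = Pow(Add(Add(Rational(1, 355), 33), 591808), -1) = Pow(Add(Rational(11716, 355), 591808), -1) = Pow(Rational(210103556, 355), -1) = Rational(355, 210103556)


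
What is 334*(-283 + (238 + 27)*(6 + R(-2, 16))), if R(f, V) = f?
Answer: 259518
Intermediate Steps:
334*(-283 + (238 + 27)*(6 + R(-2, 16))) = 334*(-283 + (238 + 27)*(6 - 2)) = 334*(-283 + 265*4) = 334*(-283 + 1060) = 334*777 = 259518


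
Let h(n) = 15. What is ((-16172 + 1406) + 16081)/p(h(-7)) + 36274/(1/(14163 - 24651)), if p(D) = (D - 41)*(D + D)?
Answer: -59348907335/156 ≈ -3.8044e+8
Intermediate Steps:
p(D) = 2*D*(-41 + D) (p(D) = (-41 + D)*(2*D) = 2*D*(-41 + D))
((-16172 + 1406) + 16081)/p(h(-7)) + 36274/(1/(14163 - 24651)) = ((-16172 + 1406) + 16081)/((2*15*(-41 + 15))) + 36274/(1/(14163 - 24651)) = (-14766 + 16081)/((2*15*(-26))) + 36274/(1/(-10488)) = 1315/(-780) + 36274/(-1/10488) = 1315*(-1/780) + 36274*(-10488) = -263/156 - 380441712 = -59348907335/156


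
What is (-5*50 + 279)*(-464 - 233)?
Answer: -20213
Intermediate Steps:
(-5*50 + 279)*(-464 - 233) = (-250 + 279)*(-697) = 29*(-697) = -20213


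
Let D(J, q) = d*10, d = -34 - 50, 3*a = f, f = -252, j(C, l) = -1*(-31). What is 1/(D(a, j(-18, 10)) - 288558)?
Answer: -1/289398 ≈ -3.4554e-6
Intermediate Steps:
j(C, l) = 31
a = -84 (a = (1/3)*(-252) = -84)
d = -84
D(J, q) = -840 (D(J, q) = -84*10 = -840)
1/(D(a, j(-18, 10)) - 288558) = 1/(-840 - 288558) = 1/(-289398) = -1/289398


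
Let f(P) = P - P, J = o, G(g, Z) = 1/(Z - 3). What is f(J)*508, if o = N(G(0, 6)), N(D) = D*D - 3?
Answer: 0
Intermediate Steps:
G(g, Z) = 1/(-3 + Z)
N(D) = -3 + D² (N(D) = D² - 3 = -3 + D²)
o = -26/9 (o = -3 + (1/(-3 + 6))² = -3 + (1/3)² = -3 + (⅓)² = -3 + ⅑ = -26/9 ≈ -2.8889)
J = -26/9 ≈ -2.8889
f(P) = 0
f(J)*508 = 0*508 = 0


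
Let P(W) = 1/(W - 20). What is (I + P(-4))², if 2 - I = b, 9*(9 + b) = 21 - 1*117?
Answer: 29929/64 ≈ 467.64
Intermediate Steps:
b = -59/3 (b = -9 + (21 - 1*117)/9 = -9 + (21 - 117)/9 = -9 + (⅑)*(-96) = -9 - 32/3 = -59/3 ≈ -19.667)
I = 65/3 (I = 2 - 1*(-59/3) = 2 + 59/3 = 65/3 ≈ 21.667)
P(W) = 1/(-20 + W)
(I + P(-4))² = (65/3 + 1/(-20 - 4))² = (65/3 + 1/(-24))² = (65/3 - 1/24)² = (173/8)² = 29929/64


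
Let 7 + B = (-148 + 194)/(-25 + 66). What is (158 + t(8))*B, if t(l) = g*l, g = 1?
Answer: -40006/41 ≈ -975.76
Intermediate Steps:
t(l) = l (t(l) = 1*l = l)
B = -241/41 (B = -7 + (-148 + 194)/(-25 + 66) = -7 + 46/41 = -241/41 ≈ -5.8781)
(158 + t(8))*B = (158 + 8)*(-241/41) = 166*(-241/41) = -40006/41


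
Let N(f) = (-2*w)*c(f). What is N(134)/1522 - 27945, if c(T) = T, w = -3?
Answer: -21265743/761 ≈ -27944.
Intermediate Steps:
N(f) = 6*f (N(f) = (-2*(-3))*f = 6*f)
N(134)/1522 - 27945 = (6*134)/1522 - 27945 = 804*(1/1522) - 27945 = 402/761 - 27945 = -21265743/761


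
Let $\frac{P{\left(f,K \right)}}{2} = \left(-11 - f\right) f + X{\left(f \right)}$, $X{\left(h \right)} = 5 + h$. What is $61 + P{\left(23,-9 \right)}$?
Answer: $-1447$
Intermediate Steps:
$P{\left(f,K \right)} = 10 + 2 f + 2 f \left(-11 - f\right)$ ($P{\left(f,K \right)} = 2 \left(\left(-11 - f\right) f + \left(5 + f\right)\right) = 2 \left(f \left(-11 - f\right) + \left(5 + f\right)\right) = 2 \left(5 + f + f \left(-11 - f\right)\right) = 10 + 2 f + 2 f \left(-11 - f\right)$)
$61 + P{\left(23,-9 \right)} = 61 - \left(450 + 1058\right) = 61 - 1508 = -1447$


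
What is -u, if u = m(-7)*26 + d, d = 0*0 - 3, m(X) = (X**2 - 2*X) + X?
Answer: -1453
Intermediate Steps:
m(X) = X**2 - X
d = -3 (d = 0 - 3 = -3)
u = 1453 (u = -7*(-1 - 7)*26 - 3 = -7*(-8)*26 - 3 = 56*26 - 3 = 1456 - 3 = 1453)
-u = -1*1453 = -1453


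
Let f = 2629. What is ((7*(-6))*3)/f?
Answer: -126/2629 ≈ -0.047927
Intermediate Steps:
((7*(-6))*3)/f = ((7*(-6))*3)/2629 = -42*3*(1/2629) = -126*1/2629 = -126/2629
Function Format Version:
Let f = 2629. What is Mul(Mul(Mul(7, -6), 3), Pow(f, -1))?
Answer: Rational(-126, 2629) ≈ -0.047927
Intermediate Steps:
Mul(Mul(Mul(7, -6), 3), Pow(f, -1)) = Mul(Mul(Mul(7, -6), 3), Pow(2629, -1)) = Mul(Mul(-42, 3), Rational(1, 2629)) = Mul(-126, Rational(1, 2629)) = Rational(-126, 2629)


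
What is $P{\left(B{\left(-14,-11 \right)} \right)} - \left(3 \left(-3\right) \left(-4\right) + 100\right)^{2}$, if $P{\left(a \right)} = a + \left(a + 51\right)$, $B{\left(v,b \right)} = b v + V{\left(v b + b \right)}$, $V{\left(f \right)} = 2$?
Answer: $-18133$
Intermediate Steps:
$B{\left(v,b \right)} = 2 + b v$ ($B{\left(v,b \right)} = b v + 2 = 2 + b v$)
$P{\left(a \right)} = 51 + 2 a$ ($P{\left(a \right)} = a + \left(51 + a\right) = 51 + 2 a$)
$P{\left(B{\left(-14,-11 \right)} \right)} - \left(3 \left(-3\right) \left(-4\right) + 100\right)^{2} = \left(51 + 2 \left(2 - -154\right)\right) - \left(3 \left(-3\right) \left(-4\right) + 100\right)^{2} = \left(51 + 2 \left(2 + 154\right)\right) - \left(\left(-9\right) \left(-4\right) + 100\right)^{2} = \left(51 + 2 \cdot 156\right) - \left(36 + 100\right)^{2} = \left(51 + 312\right) - 136^{2} = 363 - 18496 = -18133$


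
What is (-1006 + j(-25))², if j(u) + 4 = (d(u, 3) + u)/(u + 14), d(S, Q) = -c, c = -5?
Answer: 122988100/121 ≈ 1.0164e+6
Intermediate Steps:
d(S, Q) = 5 (d(S, Q) = -1*(-5) = 5)
j(u) = -4 + (5 + u)/(14 + u) (j(u) = -4 + (5 + u)/(u + 14) = -4 + (5 + u)/(14 + u))
(-1006 + j(-25))² = (-1006 + 3*(-17 - 1*(-25))/(14 - 25))² = (-1006 + 3*(-17 + 25)/(-11))² = (-1006 + 3*(-1/11)*8)² = (-1006 - 24/11)² = (-11090/11)² = 122988100/121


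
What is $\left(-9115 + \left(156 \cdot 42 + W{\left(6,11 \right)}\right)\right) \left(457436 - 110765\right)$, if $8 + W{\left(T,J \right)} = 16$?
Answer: $-885744405$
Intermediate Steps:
$W{\left(T,J \right)} = 8$ ($W{\left(T,J \right)} = -8 + 16 = 8$)
$\left(-9115 + \left(156 \cdot 42 + W{\left(6,11 \right)}\right)\right) \left(457436 - 110765\right) = \left(-9115 + \left(156 \cdot 42 + 8\right)\right) \left(457436 - 110765\right) = \left(-9115 + \left(6552 + 8\right)\right) 346671 = \left(-9115 + 6560\right) 346671 = \left(-2555\right) 346671 = -885744405$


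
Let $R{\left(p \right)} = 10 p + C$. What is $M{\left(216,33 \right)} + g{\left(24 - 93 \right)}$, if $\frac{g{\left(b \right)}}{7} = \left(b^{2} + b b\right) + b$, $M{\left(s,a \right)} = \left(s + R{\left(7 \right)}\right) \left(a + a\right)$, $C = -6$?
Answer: $84651$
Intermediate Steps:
$R{\left(p \right)} = -6 + 10 p$ ($R{\left(p \right)} = 10 p - 6 = -6 + 10 p$)
$M{\left(s,a \right)} = 2 a \left(64 + s\right)$ ($M{\left(s,a \right)} = \left(s + \left(-6 + 10 \cdot 7\right)\right) \left(a + a\right) = \left(s + \left(-6 + 70\right)\right) 2 a = \left(s + 64\right) 2 a = \left(64 + s\right) 2 a = 2 a \left(64 + s\right)$)
$g{\left(b \right)} = 7 b + 14 b^{2}$ ($g{\left(b \right)} = 7 \left(\left(b^{2} + b b\right) + b\right) = 7 \left(\left(b^{2} + b^{2}\right) + b\right) = 7 \left(2 b^{2} + b\right) = 7 \left(b + 2 b^{2}\right) = 7 b + 14 b^{2}$)
$M{\left(216,33 \right)} + g{\left(24 - 93 \right)} = 2 \cdot 33 \left(64 + 216\right) + 7 \left(24 - 93\right) \left(1 + 2 \left(24 - 93\right)\right) = 2 \cdot 33 \cdot 280 + 7 \left(-69\right) \left(1 + 2 \left(-69\right)\right) = 18480 + 7 \left(-69\right) \left(1 - 138\right) = 18480 + 7 \left(-69\right) \left(-137\right) = 18480 + 66171 = 84651$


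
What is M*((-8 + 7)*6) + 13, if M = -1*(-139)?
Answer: -821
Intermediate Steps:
M = 139
M*((-8 + 7)*6) + 13 = 139*((-8 + 7)*6) + 13 = 139*(-1*6) + 13 = 139*(-6) + 13 = -834 + 13 = -821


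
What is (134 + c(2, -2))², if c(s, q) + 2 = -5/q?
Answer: 72361/4 ≈ 18090.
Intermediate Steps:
c(s, q) = -2 - 5/q
(134 + c(2, -2))² = (134 + (-2 - 5/(-2)))² = (134 + (-2 - 5*(-½)))² = (134 + (-2 + 5/2))² = (134 + ½)² = (269/2)² = 72361/4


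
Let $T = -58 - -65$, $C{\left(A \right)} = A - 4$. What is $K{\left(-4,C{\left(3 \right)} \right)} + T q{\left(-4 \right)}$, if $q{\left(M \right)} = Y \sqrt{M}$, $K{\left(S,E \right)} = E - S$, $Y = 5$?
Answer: $3 + 70 i \approx 3.0 + 70.0 i$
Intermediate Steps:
$C{\left(A \right)} = -4 + A$
$T = 7$ ($T = -58 + 65 = 7$)
$q{\left(M \right)} = 5 \sqrt{M}$
$K{\left(-4,C{\left(3 \right)} \right)} + T q{\left(-4 \right)} = \left(\left(-4 + 3\right) - -4\right) + 7 \cdot 5 \sqrt{-4} = \left(-1 + 4\right) + 7 \cdot 5 \cdot 2 i = 3 + 7 \cdot 10 i = 3 + 70 i$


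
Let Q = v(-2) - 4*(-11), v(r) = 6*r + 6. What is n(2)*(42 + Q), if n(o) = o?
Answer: 160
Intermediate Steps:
v(r) = 6 + 6*r
Q = 38 (Q = (6 + 6*(-2)) - 4*(-11) = (6 - 12) + 44 = -6 + 44 = 38)
n(2)*(42 + Q) = 2*(42 + 38) = 2*80 = 160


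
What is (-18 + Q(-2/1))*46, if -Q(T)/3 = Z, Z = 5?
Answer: -1518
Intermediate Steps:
Q(T) = -15 (Q(T) = -3*5 = -15)
(-18 + Q(-2/1))*46 = (-18 - 15)*46 = -33*46 = -1518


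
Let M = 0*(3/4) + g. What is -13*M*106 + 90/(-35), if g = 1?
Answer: -9664/7 ≈ -1380.6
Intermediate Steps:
M = 1 (M = 0*(3/4) + 1 = 0 + 1 = 1)
-13*M*106 + 90/(-35) = -13*1*106 + 90/(-35) = -13*106 + 90*(-1/35) = -1378 - 18/7 = -9664/7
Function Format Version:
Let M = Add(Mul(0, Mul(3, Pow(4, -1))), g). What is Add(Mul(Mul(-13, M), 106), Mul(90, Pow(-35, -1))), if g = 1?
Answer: Rational(-9664, 7) ≈ -1380.6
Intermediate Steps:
M = 1 (M = Add(Mul(0, Mul(3, Pow(4, -1))), 1) = Add(Mul(0, Mul(3, Rational(1, 4))), 1) = Add(Mul(0, Rational(3, 4)), 1) = Add(0, 1) = 1)
Add(Mul(Mul(-13, M), 106), Mul(90, Pow(-35, -1))) = Add(Mul(Mul(-13, 1), 106), Mul(90, Pow(-35, -1))) = Add(Mul(-13, 106), Mul(90, Rational(-1, 35))) = Add(-1378, Rational(-18, 7)) = Rational(-9664, 7)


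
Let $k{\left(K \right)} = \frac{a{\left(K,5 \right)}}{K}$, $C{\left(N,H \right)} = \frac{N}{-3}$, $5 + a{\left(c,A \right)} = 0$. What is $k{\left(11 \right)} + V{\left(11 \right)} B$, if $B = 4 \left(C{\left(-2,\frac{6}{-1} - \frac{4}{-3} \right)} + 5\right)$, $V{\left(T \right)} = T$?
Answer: $\frac{8213}{33} \approx 248.88$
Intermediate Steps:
$a{\left(c,A \right)} = -5$ ($a{\left(c,A \right)} = -5 + 0 = -5$)
$C{\left(N,H \right)} = - \frac{N}{3}$ ($C{\left(N,H \right)} = N \left(- \frac{1}{3}\right) = - \frac{N}{3}$)
$k{\left(K \right)} = - \frac{5}{K}$
$B = \frac{68}{3}$ ($B = 4 \left(\left(- \frac{1}{3}\right) \left(-2\right) + 5\right) = 4 \left(\frac{2}{3} + 5\right) = 4 \cdot \frac{17}{3} = \frac{68}{3} \approx 22.667$)
$k{\left(11 \right)} + V{\left(11 \right)} B = - \frac{5}{11} + 11 \cdot \frac{68}{3} = \left(-5\right) \frac{1}{11} + \frac{748}{3} = - \frac{5}{11} + \frac{748}{3} = \frac{8213}{33}$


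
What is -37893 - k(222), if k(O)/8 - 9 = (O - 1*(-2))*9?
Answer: -54093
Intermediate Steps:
k(O) = 216 + 72*O (k(O) = 72 + 8*((O - 1*(-2))*9) = 72 + 8*((O + 2)*9) = 72 + 8*((2 + O)*9) = 72 + 8*(18 + 9*O) = 72 + (144 + 72*O) = 216 + 72*O)
-37893 - k(222) = -37893 - (216 + 72*222) = -37893 - (216 + 15984) = -37893 - 1*16200 = -37893 - 16200 = -54093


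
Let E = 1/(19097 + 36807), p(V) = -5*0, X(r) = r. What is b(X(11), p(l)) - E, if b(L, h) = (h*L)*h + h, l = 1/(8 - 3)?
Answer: -1/55904 ≈ -1.7888e-5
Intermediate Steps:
l = ⅕ (l = 1/5 = ⅕ ≈ 0.20000)
p(V) = 0
b(L, h) = h + L*h² (b(L, h) = (L*h)*h + h = L*h² + h = h + L*h²)
E = 1/55904 ≈ 1.7888e-5
b(X(11), p(l)) - E = 0*(1 + 11*0) - 1*1/55904 = 0*(1 + 0) - 1/55904 = 0*1 - 1/55904 = 0 - 1/55904 = -1/55904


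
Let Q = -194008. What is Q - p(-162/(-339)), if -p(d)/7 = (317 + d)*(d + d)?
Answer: -2450166652/12769 ≈ -1.9188e+5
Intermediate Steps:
p(d) = -14*d*(317 + d) (p(d) = -7*(317 + d)*(d + d) = -7*(317 + d)*2*d = -14*d*(317 + d))
Q - p(-162/(-339)) = -194008 - (-14)*(-162/(-339))*(317 - 162/(-339)) = -194008 - (-14)*(-162*(-1/339))*(317 - 162*(-1/339)) = -194008 - (-14)*54*(317 + 54/113)/113 = -194008 - (-14)*54*35875/(113*113) = -194008 - 1*(-27121500/12769) = -194008 + 27121500/12769 = -2450166652/12769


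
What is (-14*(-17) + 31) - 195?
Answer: 74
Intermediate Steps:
(-14*(-17) + 31) - 195 = (238 + 31) - 195 = 269 - 195 = 74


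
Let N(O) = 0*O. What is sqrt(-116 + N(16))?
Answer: 2*I*sqrt(29) ≈ 10.77*I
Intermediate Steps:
N(O) = 0
sqrt(-116 + N(16)) = sqrt(-116 + 0) = sqrt(-116) = 2*I*sqrt(29)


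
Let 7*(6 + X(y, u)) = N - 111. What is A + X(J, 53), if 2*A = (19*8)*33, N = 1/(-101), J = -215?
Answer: 1757702/707 ≈ 2486.1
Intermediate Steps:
N = -1/101 ≈ -0.0099010
A = 2508 (A = ((19*8)*33)/2 = (152*33)/2 = (½)*5016 = 2508)
X(y, u) = -15454/707 (X(y, u) = -6 + (-1/101 - 111)/7 = -6 + (⅐)*(-11212/101) = -6 - 11212/707 = -15454/707)
A + X(J, 53) = 2508 - 15454/707 = 1757702/707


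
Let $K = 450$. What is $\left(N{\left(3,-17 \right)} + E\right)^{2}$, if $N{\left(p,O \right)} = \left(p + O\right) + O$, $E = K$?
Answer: $175561$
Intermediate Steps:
$E = 450$
$N{\left(p,O \right)} = p + 2 O$ ($N{\left(p,O \right)} = \left(O + p\right) + O = p + 2 O$)
$\left(N{\left(3,-17 \right)} + E\right)^{2} = \left(\left(3 + 2 \left(-17\right)\right) + 450\right)^{2} = \left(\left(3 - 34\right) + 450\right)^{2} = \left(-31 + 450\right)^{2} = 419^{2} = 175561$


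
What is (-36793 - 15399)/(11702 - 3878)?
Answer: -3262/489 ≈ -6.6708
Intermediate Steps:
(-36793 - 15399)/(11702 - 3878) = -52192/7824 = -52192*1/7824 = -3262/489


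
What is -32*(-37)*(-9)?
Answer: -10656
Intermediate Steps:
-32*(-37)*(-9) = 1184*(-9) = -10656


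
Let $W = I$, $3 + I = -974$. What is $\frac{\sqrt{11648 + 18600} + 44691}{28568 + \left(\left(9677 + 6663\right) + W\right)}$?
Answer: $\frac{44691}{43931} + \frac{2 \sqrt{7562}}{43931} \approx 1.0213$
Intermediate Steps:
$I = -977$ ($I = -3 - 974 = -977$)
$W = -977$
$\frac{\sqrt{11648 + 18600} + 44691}{28568 + \left(\left(9677 + 6663\right) + W\right)} = \frac{\sqrt{11648 + 18600} + 44691}{28568 + \left(\left(9677 + 6663\right) - 977\right)} = \frac{\sqrt{30248} + 44691}{28568 + \left(16340 - 977\right)} = \frac{2 \sqrt{7562} + 44691}{28568 + 15363} = \frac{44691 + 2 \sqrt{7562}}{43931} = \left(44691 + 2 \sqrt{7562}\right) \frac{1}{43931} = \frac{44691}{43931} + \frac{2 \sqrt{7562}}{43931}$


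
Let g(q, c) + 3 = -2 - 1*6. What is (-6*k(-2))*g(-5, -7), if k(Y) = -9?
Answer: -594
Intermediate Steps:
g(q, c) = -11 (g(q, c) = -3 + (-2 - 1*6) = -3 + (-2 - 6) = -3 - 8 = -11)
(-6*k(-2))*g(-5, -7) = -6*(-9)*(-11) = 54*(-11) = -594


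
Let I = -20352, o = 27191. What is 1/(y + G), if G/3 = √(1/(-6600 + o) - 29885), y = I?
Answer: -69844672/1422401807595 - I*√12670919642094/2844803615190 ≈ -4.9103e-5 - 1.2513e-6*I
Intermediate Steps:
y = -20352
G = 3*I*√12670919642094/20591 (G = 3*√(1/(-6600 + 27191) - 29885) = 3*√(1/20591 - 29885) = 3*√(-615362034/20591) = 3*(I*√12670919642094/20591) = 3*I*√12670919642094/20591 ≈ 518.62*I)
1/(y + G) = 1/(-20352 + 3*I*√12670919642094/20591)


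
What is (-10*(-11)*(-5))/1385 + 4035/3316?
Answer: 752935/918532 ≈ 0.81972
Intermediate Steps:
(-10*(-11)*(-5))/1385 + 4035/3316 = (110*(-5))*(1/1385) + 4035*(1/3316) = -550*1/1385 + 4035/3316 = -110/277 + 4035/3316 = 752935/918532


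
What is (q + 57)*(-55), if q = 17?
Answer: -4070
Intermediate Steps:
(q + 57)*(-55) = (17 + 57)*(-55) = 74*(-55) = -4070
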